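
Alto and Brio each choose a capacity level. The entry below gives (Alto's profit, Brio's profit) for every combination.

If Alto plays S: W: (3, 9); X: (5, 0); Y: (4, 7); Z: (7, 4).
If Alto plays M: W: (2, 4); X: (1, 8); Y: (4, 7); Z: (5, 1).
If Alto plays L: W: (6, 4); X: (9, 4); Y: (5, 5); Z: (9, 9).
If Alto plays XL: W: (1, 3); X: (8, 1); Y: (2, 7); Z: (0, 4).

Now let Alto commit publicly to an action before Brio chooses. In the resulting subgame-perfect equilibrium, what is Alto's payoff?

9

Solve by backward induction (Alto leads).
- S → Brio plays W (best of 9, 0, 7, 4); Alto gets 3.
- M → Brio plays X (best of 4, 8, 7, 1); Alto gets 1.
- L → Brio plays Z (best of 4, 4, 5, 9); Alto gets 9.
- XL → Brio plays Y (best of 3, 1, 7, 4); Alto gets 2.
Maximizing over 3, 1, 9, 2, Alto chooses L. Subgame-perfect outcome: (L, Z) with payoffs (9, 9).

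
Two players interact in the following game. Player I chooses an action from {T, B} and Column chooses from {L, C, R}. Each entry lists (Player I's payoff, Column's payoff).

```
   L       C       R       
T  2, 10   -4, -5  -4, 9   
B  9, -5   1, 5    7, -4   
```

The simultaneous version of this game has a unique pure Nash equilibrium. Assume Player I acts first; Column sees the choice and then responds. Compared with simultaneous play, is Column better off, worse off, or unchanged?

Column best-responds to each possible Player I move:
- T: Column compares 10, -5, 9 and picks L; Player I would get 2.
- B: Column compares -5, 5, -4 and picks C; Player I would get 1.
Among 2, 1, the best is 2 at T. Subgame-perfect outcome: (T, L) with payoffs (2, 10).
Now find the simultaneous Nash equilibrium.
Player I's best replies: L→B; C→B; R→B.
Column's best replies: T→L; B→C.
The unique mutual best reply is (B, C), giving (1, 5).
Column earns 10 sequentially versus 5 at the Nash outcome: better off.

better off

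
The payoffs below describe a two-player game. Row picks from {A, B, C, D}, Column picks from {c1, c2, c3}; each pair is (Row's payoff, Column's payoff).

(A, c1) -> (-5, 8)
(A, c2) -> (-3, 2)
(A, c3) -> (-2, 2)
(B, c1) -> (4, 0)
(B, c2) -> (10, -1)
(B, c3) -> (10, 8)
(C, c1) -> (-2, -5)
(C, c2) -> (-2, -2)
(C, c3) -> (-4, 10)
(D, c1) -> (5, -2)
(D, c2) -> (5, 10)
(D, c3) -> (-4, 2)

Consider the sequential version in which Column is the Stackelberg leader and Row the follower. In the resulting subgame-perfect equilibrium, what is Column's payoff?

8

Backward induction with Column moving first.
- c1 → Row plays D (best of -5, 4, -2, 5); Column gets -2.
- c2 → Row plays B (best of -3, 10, -2, 5); Column gets -1.
- c3 → Row plays B (best of -2, 10, -4, -4); Column gets 8.
Column's induced payoffs are -2, -1, 8, so Column commits to c3. Subgame-perfect outcome: (B, c3) with payoffs (10, 8).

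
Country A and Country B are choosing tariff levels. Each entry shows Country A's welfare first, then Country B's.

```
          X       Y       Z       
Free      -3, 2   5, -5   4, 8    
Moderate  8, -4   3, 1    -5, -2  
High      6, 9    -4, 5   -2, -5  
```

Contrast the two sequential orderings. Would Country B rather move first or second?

If Country A leads: Country B's best replies are Free→Z, Moderate→Y, High→X; Country A's induced payoffs 4, 3, 6; outcome (High, X), payoffs (6, 9).
If Country B leads: Country A's best replies are X→Moderate, Y→Free, Z→Free; Country B's induced payoffs -4, -5, 8; outcome (Free, Z), payoffs (4, 8).
Country B gets 8 moving first and 9 moving second, so Country B prefers to move second.

second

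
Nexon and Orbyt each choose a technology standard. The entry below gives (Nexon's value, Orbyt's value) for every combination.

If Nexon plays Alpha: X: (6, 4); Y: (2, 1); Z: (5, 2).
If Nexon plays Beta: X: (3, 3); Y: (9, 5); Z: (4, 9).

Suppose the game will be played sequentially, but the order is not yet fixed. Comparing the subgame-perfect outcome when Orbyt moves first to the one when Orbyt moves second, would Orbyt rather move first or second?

If Nexon leads: Orbyt's best replies are Alpha→X, Beta→Z; Nexon's induced payoffs 6, 4; outcome (Alpha, X), payoffs (6, 4).
If Orbyt leads: Nexon's best replies are X→Alpha, Y→Beta, Z→Alpha; Orbyt's induced payoffs 4, 5, 2; outcome (Beta, Y), payoffs (9, 5).
Orbyt gets 5 moving first and 4 moving second, so Orbyt prefers to move first.

first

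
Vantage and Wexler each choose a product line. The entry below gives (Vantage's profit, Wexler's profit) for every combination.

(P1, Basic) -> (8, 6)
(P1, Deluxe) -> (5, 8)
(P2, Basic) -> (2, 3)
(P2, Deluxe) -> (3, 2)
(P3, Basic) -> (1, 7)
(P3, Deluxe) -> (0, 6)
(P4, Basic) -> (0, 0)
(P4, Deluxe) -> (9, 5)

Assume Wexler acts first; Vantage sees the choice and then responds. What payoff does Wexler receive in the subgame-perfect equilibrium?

6

Backward induction with Wexler moving first.
- Basic → Vantage plays P1 (best of 8, 2, 1, 0); Wexler gets 6.
- Deluxe → Vantage plays P4 (best of 5, 3, 0, 9); Wexler gets 5.
Among 6, 5, the best is 6 at Basic. Subgame-perfect outcome: (P1, Basic) with payoffs (8, 6).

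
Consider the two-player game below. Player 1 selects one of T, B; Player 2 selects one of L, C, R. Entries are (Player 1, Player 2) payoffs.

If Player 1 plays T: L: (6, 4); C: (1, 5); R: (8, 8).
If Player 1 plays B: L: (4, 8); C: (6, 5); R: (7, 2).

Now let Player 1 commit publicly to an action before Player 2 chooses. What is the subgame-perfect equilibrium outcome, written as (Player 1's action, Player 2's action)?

Backward induction with Player 1 moving first.
- T → Player 2 plays R (best of 4, 5, 8); Player 1 gets 8.
- B → Player 2 plays L (best of 8, 5, 2); Player 1 gets 4.
Among 8, 4, the best is 8 at T. Subgame-perfect outcome: (T, R) with payoffs (8, 8).

(T, R)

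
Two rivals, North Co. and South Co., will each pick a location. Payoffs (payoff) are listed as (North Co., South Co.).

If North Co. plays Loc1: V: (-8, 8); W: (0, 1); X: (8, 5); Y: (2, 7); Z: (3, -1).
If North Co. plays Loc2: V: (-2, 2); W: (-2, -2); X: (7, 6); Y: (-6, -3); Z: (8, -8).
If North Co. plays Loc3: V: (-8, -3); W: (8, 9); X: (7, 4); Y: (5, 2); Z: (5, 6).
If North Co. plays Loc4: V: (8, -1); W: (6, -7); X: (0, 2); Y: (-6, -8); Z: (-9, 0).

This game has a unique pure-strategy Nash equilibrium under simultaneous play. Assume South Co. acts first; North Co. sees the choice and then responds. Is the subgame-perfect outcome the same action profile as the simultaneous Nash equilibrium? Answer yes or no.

yes

Solve by backward induction (South Co. leads).
- V → North Co. plays Loc4 (best of -8, -2, -8, 8); South Co. gets -1.
- W → North Co. plays Loc3 (best of 0, -2, 8, 6); South Co. gets 9.
- X → North Co. plays Loc1 (best of 8, 7, 7, 0); South Co. gets 5.
- Y → North Co. plays Loc3 (best of 2, -6, 5, -6); South Co. gets 2.
- Z → North Co. plays Loc2 (best of 3, 8, 5, -9); South Co. gets -8.
Maximizing over -1, 9, 5, 2, -8, South Co. chooses W. Subgame-perfect outcome: (Loc3, W) with payoffs (8, 9).
For the simultaneous game, intersect best replies.
North Co.'s best replies: V→Loc4; W→Loc3; X→Loc1; Y→Loc3; Z→Loc2.
South Co.'s best replies: Loc1→V; Loc2→X; Loc3→W; Loc4→X.
Only (Loc3, W) has each player best-responding; Nash payoffs (8, 9).
Sequential outcome (Loc3, W) coincides with the Nash profile (Loc3, W).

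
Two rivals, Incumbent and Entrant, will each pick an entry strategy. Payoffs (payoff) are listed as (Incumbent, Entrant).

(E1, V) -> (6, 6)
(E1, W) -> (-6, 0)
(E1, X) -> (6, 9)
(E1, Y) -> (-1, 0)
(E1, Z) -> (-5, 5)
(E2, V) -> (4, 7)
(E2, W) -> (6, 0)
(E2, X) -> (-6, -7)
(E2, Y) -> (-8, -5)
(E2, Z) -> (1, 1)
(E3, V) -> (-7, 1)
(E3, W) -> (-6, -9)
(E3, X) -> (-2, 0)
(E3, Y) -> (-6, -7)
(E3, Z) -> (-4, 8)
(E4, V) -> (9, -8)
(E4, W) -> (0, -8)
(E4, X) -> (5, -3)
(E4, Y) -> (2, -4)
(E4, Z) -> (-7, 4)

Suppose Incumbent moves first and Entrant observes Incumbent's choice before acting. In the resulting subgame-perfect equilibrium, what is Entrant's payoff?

9

Backward induction with Incumbent moving first.
- E1: BR = X, leader payoff 6.
- E2: BR = V, leader payoff 4.
- E3: BR = Z, leader payoff -4.
- E4: BR = Z, leader payoff -7.
Incumbent's induced payoffs are 6, 4, -4, -7, so Incumbent commits to E1. Subgame-perfect outcome: (E1, X) with payoffs (6, 9).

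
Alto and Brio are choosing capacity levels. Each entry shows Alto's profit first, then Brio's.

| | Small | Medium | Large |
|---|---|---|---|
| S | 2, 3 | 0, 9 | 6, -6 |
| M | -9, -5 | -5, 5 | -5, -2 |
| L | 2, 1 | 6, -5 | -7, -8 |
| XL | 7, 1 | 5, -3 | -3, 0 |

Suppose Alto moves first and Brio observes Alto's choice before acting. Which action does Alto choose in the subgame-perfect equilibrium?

Solve by backward induction (Alto leads).
- S → Brio plays Medium (best of 3, 9, -6); Alto gets 0.
- M → Brio plays Medium (best of -5, 5, -2); Alto gets -5.
- L → Brio plays Small (best of 1, -5, -8); Alto gets 2.
- XL → Brio plays Small (best of 1, -3, 0); Alto gets 7.
Alto's induced payoffs are 0, -5, 2, 7, so Alto commits to XL. Subgame-perfect outcome: (XL, Small) with payoffs (7, 1).

XL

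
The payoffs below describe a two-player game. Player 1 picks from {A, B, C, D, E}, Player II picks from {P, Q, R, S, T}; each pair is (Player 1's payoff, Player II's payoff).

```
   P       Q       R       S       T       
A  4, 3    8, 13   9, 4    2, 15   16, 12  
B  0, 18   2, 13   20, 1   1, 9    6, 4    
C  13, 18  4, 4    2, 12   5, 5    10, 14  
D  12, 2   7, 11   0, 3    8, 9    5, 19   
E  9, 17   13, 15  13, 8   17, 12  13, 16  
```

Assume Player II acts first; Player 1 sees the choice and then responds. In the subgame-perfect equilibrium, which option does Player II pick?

P

Player 1 best-responds to each possible Player II move:
- P: BR = C, leader payoff 18.
- Q: BR = E, leader payoff 15.
- R: BR = B, leader payoff 1.
- S: BR = E, leader payoff 12.
- T: BR = A, leader payoff 12.
Player II's induced payoffs are 18, 15, 1, 12, 12, so Player II commits to P. Subgame-perfect outcome: (C, P) with payoffs (13, 18).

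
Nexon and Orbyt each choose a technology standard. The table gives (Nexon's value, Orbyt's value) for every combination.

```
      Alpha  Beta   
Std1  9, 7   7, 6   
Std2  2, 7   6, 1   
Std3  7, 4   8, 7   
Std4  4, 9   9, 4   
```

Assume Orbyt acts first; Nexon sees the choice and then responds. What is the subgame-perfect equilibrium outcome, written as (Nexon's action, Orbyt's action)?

Backward induction with Orbyt moving first.
- Alpha: BR = Std1, leader payoff 7.
- Beta: BR = Std4, leader payoff 4.
Among 7, 4, the best is 7 at Alpha. Subgame-perfect outcome: (Std1, Alpha) with payoffs (9, 7).

(Std1, Alpha)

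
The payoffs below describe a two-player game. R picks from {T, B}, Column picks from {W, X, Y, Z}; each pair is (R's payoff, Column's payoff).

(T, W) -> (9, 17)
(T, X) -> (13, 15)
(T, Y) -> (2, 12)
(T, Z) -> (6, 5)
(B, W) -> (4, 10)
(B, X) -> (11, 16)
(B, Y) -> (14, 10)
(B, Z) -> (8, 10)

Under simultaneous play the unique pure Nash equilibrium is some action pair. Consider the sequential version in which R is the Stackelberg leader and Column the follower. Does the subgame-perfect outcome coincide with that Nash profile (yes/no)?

Column best-responds to each possible R move:
- T: BR = W, leader payoff 9.
- B: BR = X, leader payoff 11.
Among 9, 11, the best is 11 at B. Subgame-perfect outcome: (B, X) with payoffs (11, 16).
Under simultaneous play:
R's best replies: W→T; X→T; Y→B; Z→B.
Column's best replies: T→W; B→X.
Only (T, W) has each player best-responding; Nash payoffs (9, 17).
Sequential outcome (B, X) differs from the Nash profile (T, W).

no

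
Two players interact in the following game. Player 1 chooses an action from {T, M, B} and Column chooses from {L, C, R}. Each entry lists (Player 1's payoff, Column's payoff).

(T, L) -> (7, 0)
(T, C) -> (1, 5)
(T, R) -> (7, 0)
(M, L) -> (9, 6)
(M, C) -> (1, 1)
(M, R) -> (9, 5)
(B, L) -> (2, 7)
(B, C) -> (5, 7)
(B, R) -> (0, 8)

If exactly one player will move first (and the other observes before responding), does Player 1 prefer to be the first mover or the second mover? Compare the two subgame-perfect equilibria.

first

If Player 1 leads: Column's best replies are T→C, M→L, B→R; Player 1's induced payoffs 1, 9, 0; outcome (M, L), payoffs (9, 6).
If Column leads: Player 1's best replies are L→M, C→B, R→M; Column's induced payoffs 6, 7, 5; outcome (B, C), payoffs (5, 7).
Player 1 gets 9 moving first and 5 moving second, so Player 1 prefers to move first.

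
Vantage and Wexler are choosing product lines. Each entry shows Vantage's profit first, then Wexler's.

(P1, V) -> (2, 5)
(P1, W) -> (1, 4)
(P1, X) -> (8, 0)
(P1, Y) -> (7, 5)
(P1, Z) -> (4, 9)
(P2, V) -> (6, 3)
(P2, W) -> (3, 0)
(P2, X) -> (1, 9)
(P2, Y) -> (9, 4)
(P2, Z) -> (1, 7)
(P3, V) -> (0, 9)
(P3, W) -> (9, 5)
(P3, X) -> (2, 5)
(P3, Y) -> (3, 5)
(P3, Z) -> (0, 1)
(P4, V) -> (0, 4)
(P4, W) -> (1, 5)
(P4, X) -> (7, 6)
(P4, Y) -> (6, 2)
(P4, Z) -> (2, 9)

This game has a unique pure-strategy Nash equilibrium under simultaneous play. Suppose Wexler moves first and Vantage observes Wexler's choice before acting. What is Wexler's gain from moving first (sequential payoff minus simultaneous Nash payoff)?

0

Backward induction with Wexler moving first.
- V: BR = P2, leader payoff 3.
- W: BR = P3, leader payoff 5.
- X: BR = P1, leader payoff 0.
- Y: BR = P2, leader payoff 4.
- Z: BR = P1, leader payoff 9.
Maximizing over 3, 5, 0, 4, 9, Wexler chooses Z. Subgame-perfect outcome: (P1, Z) with payoffs (4, 9).
Under simultaneous play:
Vantage's best replies: V→P2; W→P3; X→P1; Y→P2; Z→P1.
Wexler's best replies: P1→Z; P2→X; P3→V; P4→Z.
The unique mutual best reply is (P1, Z), giving (4, 9).
Wexler's commitment gain: 9 − 9 = 0.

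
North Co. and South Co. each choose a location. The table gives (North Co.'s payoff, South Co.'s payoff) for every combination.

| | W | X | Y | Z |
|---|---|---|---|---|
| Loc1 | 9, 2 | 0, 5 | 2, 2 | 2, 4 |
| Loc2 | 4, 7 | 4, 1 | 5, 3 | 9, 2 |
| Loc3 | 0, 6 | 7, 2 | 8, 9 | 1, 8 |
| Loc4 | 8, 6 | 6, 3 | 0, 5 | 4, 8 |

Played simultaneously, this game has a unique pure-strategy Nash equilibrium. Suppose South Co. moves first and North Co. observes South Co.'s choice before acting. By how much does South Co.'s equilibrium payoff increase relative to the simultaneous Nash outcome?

0

Backward induction with South Co. moving first.
- W → North Co. plays Loc1 (best of 9, 4, 0, 8); South Co. gets 2.
- X → North Co. plays Loc3 (best of 0, 4, 7, 6); South Co. gets 2.
- Y → North Co. plays Loc3 (best of 2, 5, 8, 0); South Co. gets 9.
- Z → North Co. plays Loc2 (best of 2, 9, 1, 4); South Co. gets 2.
South Co.'s induced payoffs are 2, 2, 9, 2, so South Co. commits to Y. Subgame-perfect outcome: (Loc3, Y) with payoffs (8, 9).
Now find the simultaneous Nash equilibrium.
North Co.'s best replies: W→Loc1; X→Loc3; Y→Loc3; Z→Loc2.
South Co.'s best replies: Loc1→X; Loc2→W; Loc3→Y; Loc4→Z.
The unique mutual best reply is (Loc3, Y), giving (8, 9).
South Co.'s commitment gain: 9 − 9 = 0.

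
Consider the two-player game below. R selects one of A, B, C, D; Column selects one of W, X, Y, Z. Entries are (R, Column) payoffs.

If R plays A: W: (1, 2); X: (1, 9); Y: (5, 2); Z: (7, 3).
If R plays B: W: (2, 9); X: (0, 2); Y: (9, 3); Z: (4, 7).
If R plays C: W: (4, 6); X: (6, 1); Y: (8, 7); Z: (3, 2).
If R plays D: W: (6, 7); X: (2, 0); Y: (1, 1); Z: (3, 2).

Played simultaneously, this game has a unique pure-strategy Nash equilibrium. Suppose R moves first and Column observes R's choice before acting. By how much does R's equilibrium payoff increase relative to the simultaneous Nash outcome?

Backward induction with R moving first.
- A: Column compares 2, 9, 2, 3 and picks X; R would get 1.
- B: Column compares 9, 2, 3, 7 and picks W; R would get 2.
- C: Column compares 6, 1, 7, 2 and picks Y; R would get 8.
- D: Column compares 7, 0, 1, 2 and picks W; R would get 6.
Among 1, 2, 8, 6, the best is 8 at C. Subgame-perfect outcome: (C, Y) with payoffs (8, 7).
Now find the simultaneous Nash equilibrium.
R's best replies: W→D; X→C; Y→B; Z→A.
Column's best replies: A→X; B→W; C→Y; D→W.
The unique mutual best reply is (D, W), giving (6, 7).
R's commitment gain: 8 − 6 = 2.

2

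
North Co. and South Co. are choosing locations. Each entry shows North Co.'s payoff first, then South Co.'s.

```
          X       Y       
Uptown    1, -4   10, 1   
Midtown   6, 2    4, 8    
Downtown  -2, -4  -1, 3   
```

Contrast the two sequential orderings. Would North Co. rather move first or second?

first

If North Co. leads: South Co.'s best replies are Uptown→Y, Midtown→Y, Downtown→Y; North Co.'s induced payoffs 10, 4, -1; outcome (Uptown, Y), payoffs (10, 1).
If South Co. leads: North Co.'s best replies are X→Midtown, Y→Uptown; South Co.'s induced payoffs 2, 1; outcome (Midtown, X), payoffs (6, 2).
North Co. gets 10 moving first and 6 moving second, so North Co. prefers to move first.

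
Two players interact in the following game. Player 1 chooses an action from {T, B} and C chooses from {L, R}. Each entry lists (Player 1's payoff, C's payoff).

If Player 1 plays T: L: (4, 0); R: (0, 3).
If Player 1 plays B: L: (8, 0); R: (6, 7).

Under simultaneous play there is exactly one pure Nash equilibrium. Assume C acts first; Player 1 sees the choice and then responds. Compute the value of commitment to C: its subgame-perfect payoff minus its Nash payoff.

0

Work backward from Player 1's decision.
- L: Player 1 compares 4, 8 and picks B; C would get 0.
- R: Player 1 compares 0, 6 and picks B; C would get 7.
Maximizing over 0, 7, C chooses R. Subgame-perfect outcome: (B, R) with payoffs (6, 7).
For the simultaneous game, intersect best replies.
Player 1's best replies: L→B; R→B.
C's best replies: T→R; B→R.
Only (B, R) has each player best-responding; Nash payoffs (6, 7).
C's commitment gain: 7 − 7 = 0.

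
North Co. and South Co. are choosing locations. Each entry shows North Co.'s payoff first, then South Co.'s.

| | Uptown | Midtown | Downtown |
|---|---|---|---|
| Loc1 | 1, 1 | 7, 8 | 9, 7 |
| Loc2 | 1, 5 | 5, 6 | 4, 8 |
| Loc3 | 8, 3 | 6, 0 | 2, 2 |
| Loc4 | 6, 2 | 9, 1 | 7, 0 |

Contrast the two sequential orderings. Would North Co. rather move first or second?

If North Co. leads: South Co.'s best replies are Loc1→Midtown, Loc2→Downtown, Loc3→Uptown, Loc4→Uptown; North Co.'s induced payoffs 7, 4, 8, 6; outcome (Loc3, Uptown), payoffs (8, 3).
If South Co. leads: North Co.'s best replies are Uptown→Loc3, Midtown→Loc4, Downtown→Loc1; South Co.'s induced payoffs 3, 1, 7; outcome (Loc1, Downtown), payoffs (9, 7).
North Co. gets 8 moving first and 9 moving second, so North Co. prefers to move second.

second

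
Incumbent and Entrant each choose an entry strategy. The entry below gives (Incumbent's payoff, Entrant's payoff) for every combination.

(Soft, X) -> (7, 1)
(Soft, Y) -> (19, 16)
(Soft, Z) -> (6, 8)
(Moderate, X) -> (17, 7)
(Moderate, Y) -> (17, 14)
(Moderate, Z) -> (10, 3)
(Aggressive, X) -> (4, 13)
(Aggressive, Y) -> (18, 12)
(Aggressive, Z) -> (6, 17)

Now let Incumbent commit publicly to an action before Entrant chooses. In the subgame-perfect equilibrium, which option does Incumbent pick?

Soft

Solve by backward induction (Incumbent leads).
- Soft: BR = Y, leader payoff 19.
- Moderate: BR = Y, leader payoff 17.
- Aggressive: BR = Z, leader payoff 6.
Among 19, 17, 6, the best is 19 at Soft. Subgame-perfect outcome: (Soft, Y) with payoffs (19, 16).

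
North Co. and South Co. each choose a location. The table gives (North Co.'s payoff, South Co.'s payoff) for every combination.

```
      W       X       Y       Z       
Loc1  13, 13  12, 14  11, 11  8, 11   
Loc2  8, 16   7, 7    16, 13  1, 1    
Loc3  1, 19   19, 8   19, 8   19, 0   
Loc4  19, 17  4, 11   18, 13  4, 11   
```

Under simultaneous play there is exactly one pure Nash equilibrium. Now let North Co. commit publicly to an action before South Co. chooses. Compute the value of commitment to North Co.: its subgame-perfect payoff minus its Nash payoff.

South Co. best-responds to each possible North Co. move:
- Loc1: BR = X, leader payoff 12.
- Loc2: BR = W, leader payoff 8.
- Loc3: BR = W, leader payoff 1.
- Loc4: BR = W, leader payoff 19.
Maximizing over 12, 8, 1, 19, North Co. chooses Loc4. Subgame-perfect outcome: (Loc4, W) with payoffs (19, 17).
For the simultaneous game, intersect best replies.
North Co.'s best replies: W→Loc4; X→Loc3; Y→Loc3; Z→Loc3.
South Co.'s best replies: Loc1→X; Loc2→W; Loc3→W; Loc4→W.
The unique mutual best reply is (Loc4, W), giving (19, 17).
North Co.'s commitment gain: 19 − 19 = 0.

0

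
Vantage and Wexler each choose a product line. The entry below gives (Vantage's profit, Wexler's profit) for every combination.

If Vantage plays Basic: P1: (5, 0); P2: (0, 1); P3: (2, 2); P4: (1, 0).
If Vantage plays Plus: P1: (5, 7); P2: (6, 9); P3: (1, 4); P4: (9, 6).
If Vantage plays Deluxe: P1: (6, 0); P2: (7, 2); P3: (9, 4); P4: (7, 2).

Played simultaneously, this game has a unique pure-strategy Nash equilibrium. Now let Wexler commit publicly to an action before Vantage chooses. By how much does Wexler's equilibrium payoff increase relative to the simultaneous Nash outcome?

2

Work backward from Vantage's decision.
- P1: Vantage compares 5, 5, 6 and picks Deluxe; Wexler would get 0.
- P2: Vantage compares 0, 6, 7 and picks Deluxe; Wexler would get 2.
- P3: Vantage compares 2, 1, 9 and picks Deluxe; Wexler would get 4.
- P4: Vantage compares 1, 9, 7 and picks Plus; Wexler would get 6.
Maximizing over 0, 2, 4, 6, Wexler chooses P4. Subgame-perfect outcome: (Plus, P4) with payoffs (9, 6).
Under simultaneous play:
Vantage's best replies: P1→Deluxe; P2→Deluxe; P3→Deluxe; P4→Plus.
Wexler's best replies: Basic→P3; Plus→P2; Deluxe→P3.
The unique mutual best reply is (Deluxe, P3), giving (9, 4).
Wexler's commitment gain: 6 − 4 = 2.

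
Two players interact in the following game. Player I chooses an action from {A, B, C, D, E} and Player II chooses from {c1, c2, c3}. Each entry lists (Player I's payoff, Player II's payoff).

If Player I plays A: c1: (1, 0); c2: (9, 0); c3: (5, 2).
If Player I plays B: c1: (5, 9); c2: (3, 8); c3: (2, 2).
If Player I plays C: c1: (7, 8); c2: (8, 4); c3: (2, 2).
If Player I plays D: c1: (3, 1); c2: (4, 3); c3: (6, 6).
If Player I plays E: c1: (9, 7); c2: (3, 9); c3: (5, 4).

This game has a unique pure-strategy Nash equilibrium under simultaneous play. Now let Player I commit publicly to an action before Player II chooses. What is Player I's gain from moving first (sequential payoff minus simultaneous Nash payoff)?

1

Player II best-responds to each possible Player I move:
- A → Player II plays c3 (best of 0, 0, 2); Player I gets 5.
- B → Player II plays c1 (best of 9, 8, 2); Player I gets 5.
- C → Player II plays c1 (best of 8, 4, 2); Player I gets 7.
- D → Player II plays c3 (best of 1, 3, 6); Player I gets 6.
- E → Player II plays c2 (best of 7, 9, 4); Player I gets 3.
Maximizing over 5, 5, 7, 6, 3, Player I chooses C. Subgame-perfect outcome: (C, c1) with payoffs (7, 8).
Under simultaneous play:
Player I's best replies: c1→E; c2→A; c3→D.
Player II's best replies: A→c3; B→c1; C→c1; D→c3; E→c2.
The unique mutual best reply is (D, c3), giving (6, 6).
Player I's commitment gain: 7 − 6 = 1.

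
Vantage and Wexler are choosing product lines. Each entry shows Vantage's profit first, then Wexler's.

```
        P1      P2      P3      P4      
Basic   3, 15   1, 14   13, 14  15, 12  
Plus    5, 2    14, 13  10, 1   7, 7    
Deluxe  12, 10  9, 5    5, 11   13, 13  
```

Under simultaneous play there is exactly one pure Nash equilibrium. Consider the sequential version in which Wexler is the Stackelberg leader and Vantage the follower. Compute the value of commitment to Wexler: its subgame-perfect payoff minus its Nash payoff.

Solve by backward induction (Wexler leads).
- P1: Vantage compares 3, 5, 12 and picks Deluxe; Wexler would get 10.
- P2: Vantage compares 1, 14, 9 and picks Plus; Wexler would get 13.
- P3: Vantage compares 13, 10, 5 and picks Basic; Wexler would get 14.
- P4: Vantage compares 15, 7, 13 and picks Basic; Wexler would get 12.
Among 10, 13, 14, 12, the best is 14 at P3. Subgame-perfect outcome: (Basic, P3) with payoffs (13, 14).
Now find the simultaneous Nash equilibrium.
Vantage's best replies: P1→Deluxe; P2→Plus; P3→Basic; P4→Basic.
Wexler's best replies: Basic→P1; Plus→P2; Deluxe→P4.
Only (Plus, P2) has each player best-responding; Nash payoffs (14, 13).
Wexler's commitment gain: 14 − 13 = 1.

1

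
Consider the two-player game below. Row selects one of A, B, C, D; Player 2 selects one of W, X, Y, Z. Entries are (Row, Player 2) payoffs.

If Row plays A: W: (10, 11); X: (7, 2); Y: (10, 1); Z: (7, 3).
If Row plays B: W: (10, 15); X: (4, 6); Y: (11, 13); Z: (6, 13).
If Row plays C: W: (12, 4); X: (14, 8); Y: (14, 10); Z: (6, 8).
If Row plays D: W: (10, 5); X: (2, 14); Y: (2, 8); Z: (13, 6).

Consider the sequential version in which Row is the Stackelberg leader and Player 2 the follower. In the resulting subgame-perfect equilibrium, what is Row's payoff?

14

Player 2 best-responds to each possible Row move:
- A: Player 2 compares 11, 2, 1, 3 and picks W; Row would get 10.
- B: Player 2 compares 15, 6, 13, 13 and picks W; Row would get 10.
- C: Player 2 compares 4, 8, 10, 8 and picks Y; Row would get 14.
- D: Player 2 compares 5, 14, 8, 6 and picks X; Row would get 2.
Maximizing over 10, 10, 14, 2, Row chooses C. Subgame-perfect outcome: (C, Y) with payoffs (14, 10).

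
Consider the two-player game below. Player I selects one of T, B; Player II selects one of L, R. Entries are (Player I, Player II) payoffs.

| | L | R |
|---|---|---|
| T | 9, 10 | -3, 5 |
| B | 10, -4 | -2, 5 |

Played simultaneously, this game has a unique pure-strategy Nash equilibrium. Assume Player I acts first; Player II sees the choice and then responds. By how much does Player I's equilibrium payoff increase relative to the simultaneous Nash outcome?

11

Solve by backward induction (Player I leads).
- T → Player II plays L (best of 10, 5); Player I gets 9.
- B → Player II plays R (best of -4, 5); Player I gets -2.
Maximizing over 9, -2, Player I chooses T. Subgame-perfect outcome: (T, L) with payoffs (9, 10).
Now find the simultaneous Nash equilibrium.
Player I's best replies: L→B; R→B.
Player II's best replies: T→L; B→R.
Only (B, R) has each player best-responding; Nash payoffs (-2, 5).
Player I's commitment gain: 9 − -2 = 11.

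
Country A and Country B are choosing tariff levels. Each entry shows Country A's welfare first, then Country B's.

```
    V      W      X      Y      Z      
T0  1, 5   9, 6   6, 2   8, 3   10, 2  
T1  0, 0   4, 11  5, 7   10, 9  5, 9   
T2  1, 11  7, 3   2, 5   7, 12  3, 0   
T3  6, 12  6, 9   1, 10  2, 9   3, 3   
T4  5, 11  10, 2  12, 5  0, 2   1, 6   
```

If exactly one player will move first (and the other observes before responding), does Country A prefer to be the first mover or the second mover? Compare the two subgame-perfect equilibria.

If Country A leads: Country B's best replies are T0→W, T1→W, T2→Y, T3→V, T4→V; Country A's induced payoffs 9, 4, 7, 6, 5; outcome (T0, W), payoffs (9, 6).
If Country B leads: Country A's best replies are V→T3, W→T4, X→T4, Y→T1, Z→T0; Country B's induced payoffs 12, 2, 5, 9, 2; outcome (T3, V), payoffs (6, 12).
Country A gets 9 moving first and 6 moving second, so Country A prefers to move first.

first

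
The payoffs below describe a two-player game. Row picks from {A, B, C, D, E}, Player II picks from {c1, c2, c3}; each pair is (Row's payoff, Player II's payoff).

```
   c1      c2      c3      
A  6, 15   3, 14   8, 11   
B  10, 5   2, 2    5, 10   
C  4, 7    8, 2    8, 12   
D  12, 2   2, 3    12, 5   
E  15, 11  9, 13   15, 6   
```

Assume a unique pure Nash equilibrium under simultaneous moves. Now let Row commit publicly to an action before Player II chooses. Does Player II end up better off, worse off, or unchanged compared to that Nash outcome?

Backward induction with Row moving first.
- A → Player II plays c1 (best of 15, 14, 11); Row gets 6.
- B → Player II plays c3 (best of 5, 2, 10); Row gets 5.
- C → Player II plays c3 (best of 7, 2, 12); Row gets 8.
- D → Player II plays c3 (best of 2, 3, 5); Row gets 12.
- E → Player II plays c2 (best of 11, 13, 6); Row gets 9.
Among 6, 5, 8, 12, 9, the best is 12 at D. Subgame-perfect outcome: (D, c3) with payoffs (12, 5).
Under simultaneous play:
Row's best replies: c1→E; c2→E; c3→E.
Player II's best replies: A→c1; B→c3; C→c3; D→c3; E→c2.
The unique mutual best reply is (E, c2), giving (9, 13).
Player II earns 5 sequentially versus 13 at the Nash outcome: worse off.

worse off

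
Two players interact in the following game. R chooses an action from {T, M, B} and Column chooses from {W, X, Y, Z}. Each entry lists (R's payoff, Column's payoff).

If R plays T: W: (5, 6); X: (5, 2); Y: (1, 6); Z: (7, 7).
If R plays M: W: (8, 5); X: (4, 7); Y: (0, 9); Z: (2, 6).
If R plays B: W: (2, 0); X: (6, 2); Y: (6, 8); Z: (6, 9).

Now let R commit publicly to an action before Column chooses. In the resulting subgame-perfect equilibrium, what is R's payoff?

7

Work backward from Column's decision.
- T → Column plays Z (best of 6, 2, 6, 7); R gets 7.
- M → Column plays Y (best of 5, 7, 9, 6); R gets 0.
- B → Column plays Z (best of 0, 2, 8, 9); R gets 6.
Among 7, 0, 6, the best is 7 at T. Subgame-perfect outcome: (T, Z) with payoffs (7, 7).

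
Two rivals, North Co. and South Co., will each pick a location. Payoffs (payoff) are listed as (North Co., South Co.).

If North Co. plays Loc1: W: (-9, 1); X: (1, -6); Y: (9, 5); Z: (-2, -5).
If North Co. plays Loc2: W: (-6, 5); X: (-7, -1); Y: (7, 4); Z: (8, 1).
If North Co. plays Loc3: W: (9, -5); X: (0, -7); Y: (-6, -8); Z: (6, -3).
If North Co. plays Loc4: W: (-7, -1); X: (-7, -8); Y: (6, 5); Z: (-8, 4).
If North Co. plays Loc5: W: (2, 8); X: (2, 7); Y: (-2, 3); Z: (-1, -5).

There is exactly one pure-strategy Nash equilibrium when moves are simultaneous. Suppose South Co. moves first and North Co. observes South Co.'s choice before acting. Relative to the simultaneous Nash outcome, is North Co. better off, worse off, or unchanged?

Solve by backward induction (South Co. leads).
- W: North Co. compares -9, -6, 9, -7, 2 and picks Loc3; South Co. would get -5.
- X: North Co. compares 1, -7, 0, -7, 2 and picks Loc5; South Co. would get 7.
- Y: North Co. compares 9, 7, -6, 6, -2 and picks Loc1; South Co. would get 5.
- Z: North Co. compares -2, 8, 6, -8, -1 and picks Loc2; South Co. would get 1.
Among -5, 7, 5, 1, the best is 7 at X. Subgame-perfect outcome: (Loc5, X) with payoffs (2, 7).
For the simultaneous game, intersect best replies.
North Co.'s best replies: W→Loc3; X→Loc5; Y→Loc1; Z→Loc2.
South Co.'s best replies: Loc1→Y; Loc2→W; Loc3→Z; Loc4→Y; Loc5→W.
The unique mutual best reply is (Loc1, Y), giving (9, 5).
North Co. earns 2 sequentially versus 9 at the Nash outcome: worse off.

worse off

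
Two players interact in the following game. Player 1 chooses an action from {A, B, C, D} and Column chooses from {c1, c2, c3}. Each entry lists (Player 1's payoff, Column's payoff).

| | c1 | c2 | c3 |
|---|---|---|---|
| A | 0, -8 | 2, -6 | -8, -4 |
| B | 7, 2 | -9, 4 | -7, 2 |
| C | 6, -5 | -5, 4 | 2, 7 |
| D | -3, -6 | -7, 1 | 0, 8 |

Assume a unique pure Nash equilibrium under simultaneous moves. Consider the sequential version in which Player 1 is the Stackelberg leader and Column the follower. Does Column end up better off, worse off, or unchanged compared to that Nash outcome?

unchanged

Solve by backward induction (Player 1 leads).
- A → Column plays c3 (best of -8, -6, -4); Player 1 gets -8.
- B → Column plays c2 (best of 2, 4, 2); Player 1 gets -9.
- C → Column plays c3 (best of -5, 4, 7); Player 1 gets 2.
- D → Column plays c3 (best of -6, 1, 8); Player 1 gets 0.
Player 1's induced payoffs are -8, -9, 2, 0, so Player 1 commits to C. Subgame-perfect outcome: (C, c3) with payoffs (2, 7).
Under simultaneous play:
Player 1's best replies: c1→B; c2→A; c3→C.
Column's best replies: A→c3; B→c2; C→c3; D→c3.
The unique mutual best reply is (C, c3), giving (2, 7).
Column earns 7 sequentially versus 7 at the Nash outcome: unchanged.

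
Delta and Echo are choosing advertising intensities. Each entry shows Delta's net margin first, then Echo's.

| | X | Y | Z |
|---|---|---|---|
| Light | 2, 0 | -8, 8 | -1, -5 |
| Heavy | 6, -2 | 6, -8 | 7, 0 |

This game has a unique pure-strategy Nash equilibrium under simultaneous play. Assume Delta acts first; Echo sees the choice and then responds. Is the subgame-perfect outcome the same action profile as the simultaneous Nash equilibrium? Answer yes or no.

yes

Solve by backward induction (Delta leads).
- Light: Echo compares 0, 8, -5 and picks Y; Delta would get -8.
- Heavy: Echo compares -2, -8, 0 and picks Z; Delta would get 7.
Among -8, 7, the best is 7 at Heavy. Subgame-perfect outcome: (Heavy, Z) with payoffs (7, 0).
Now find the simultaneous Nash equilibrium.
Delta's best replies: X→Heavy; Y→Heavy; Z→Heavy.
Echo's best replies: Light→Y; Heavy→Z.
The unique mutual best reply is (Heavy, Z), giving (7, 0).
Sequential outcome (Heavy, Z) coincides with the Nash profile (Heavy, Z).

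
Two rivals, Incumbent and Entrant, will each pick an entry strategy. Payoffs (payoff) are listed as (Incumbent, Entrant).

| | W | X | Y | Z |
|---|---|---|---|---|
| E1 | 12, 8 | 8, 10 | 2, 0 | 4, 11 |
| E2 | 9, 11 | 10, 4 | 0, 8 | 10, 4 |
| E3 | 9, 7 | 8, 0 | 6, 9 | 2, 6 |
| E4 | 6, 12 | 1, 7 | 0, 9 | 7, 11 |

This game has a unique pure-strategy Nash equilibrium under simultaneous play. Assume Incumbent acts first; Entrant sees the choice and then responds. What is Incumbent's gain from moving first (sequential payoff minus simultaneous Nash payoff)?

Solve by backward induction (Incumbent leads).
- E1 → Entrant plays Z (best of 8, 10, 0, 11); Incumbent gets 4.
- E2 → Entrant plays W (best of 11, 4, 8, 4); Incumbent gets 9.
- E3 → Entrant plays Y (best of 7, 0, 9, 6); Incumbent gets 6.
- E4 → Entrant plays W (best of 12, 7, 9, 11); Incumbent gets 6.
Incumbent's induced payoffs are 4, 9, 6, 6, so Incumbent commits to E2. Subgame-perfect outcome: (E2, W) with payoffs (9, 11).
For the simultaneous game, intersect best replies.
Incumbent's best replies: W→E1; X→E2; Y→E3; Z→E2.
Entrant's best replies: E1→Z; E2→W; E3→Y; E4→W.
Only (E3, Y) has each player best-responding; Nash payoffs (6, 9).
Incumbent's commitment gain: 9 − 6 = 3.

3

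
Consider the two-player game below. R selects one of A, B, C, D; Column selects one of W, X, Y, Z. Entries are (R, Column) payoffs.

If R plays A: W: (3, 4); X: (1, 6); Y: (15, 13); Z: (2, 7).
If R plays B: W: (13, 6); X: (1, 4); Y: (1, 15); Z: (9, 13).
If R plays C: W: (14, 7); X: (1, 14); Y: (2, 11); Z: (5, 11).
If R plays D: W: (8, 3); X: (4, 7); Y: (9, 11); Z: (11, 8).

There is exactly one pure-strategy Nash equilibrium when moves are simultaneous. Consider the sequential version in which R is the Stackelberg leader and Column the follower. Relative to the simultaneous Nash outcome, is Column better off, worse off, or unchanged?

Column best-responds to each possible R move:
- A: Column compares 4, 6, 13, 7 and picks Y; R would get 15.
- B: Column compares 6, 4, 15, 13 and picks Y; R would get 1.
- C: Column compares 7, 14, 11, 11 and picks X; R would get 1.
- D: Column compares 3, 7, 11, 8 and picks Y; R would get 9.
R's induced payoffs are 15, 1, 1, 9, so R commits to A. Subgame-perfect outcome: (A, Y) with payoffs (15, 13).
Under simultaneous play:
R's best replies: W→C; X→D; Y→A; Z→D.
Column's best replies: A→Y; B→Y; C→X; D→Y.
Only (A, Y) has each player best-responding; Nash payoffs (15, 13).
Column earns 13 sequentially versus 13 at the Nash outcome: unchanged.

unchanged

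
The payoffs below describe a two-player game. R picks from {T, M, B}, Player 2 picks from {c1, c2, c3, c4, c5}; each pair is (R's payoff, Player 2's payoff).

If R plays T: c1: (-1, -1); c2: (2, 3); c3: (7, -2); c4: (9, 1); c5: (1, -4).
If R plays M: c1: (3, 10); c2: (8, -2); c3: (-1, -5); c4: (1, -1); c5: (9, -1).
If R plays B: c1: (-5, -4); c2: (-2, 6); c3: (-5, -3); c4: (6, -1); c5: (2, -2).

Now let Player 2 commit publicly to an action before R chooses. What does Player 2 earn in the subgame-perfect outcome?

Backward induction with Player 2 moving first.
- c1 → R plays M (best of -1, 3, -5); Player 2 gets 10.
- c2 → R plays M (best of 2, 8, -2); Player 2 gets -2.
- c3 → R plays T (best of 7, -1, -5); Player 2 gets -2.
- c4 → R plays T (best of 9, 1, 6); Player 2 gets 1.
- c5 → R plays M (best of 1, 9, 2); Player 2 gets -1.
Among 10, -2, -2, 1, -1, the best is 10 at c1. Subgame-perfect outcome: (M, c1) with payoffs (3, 10).

10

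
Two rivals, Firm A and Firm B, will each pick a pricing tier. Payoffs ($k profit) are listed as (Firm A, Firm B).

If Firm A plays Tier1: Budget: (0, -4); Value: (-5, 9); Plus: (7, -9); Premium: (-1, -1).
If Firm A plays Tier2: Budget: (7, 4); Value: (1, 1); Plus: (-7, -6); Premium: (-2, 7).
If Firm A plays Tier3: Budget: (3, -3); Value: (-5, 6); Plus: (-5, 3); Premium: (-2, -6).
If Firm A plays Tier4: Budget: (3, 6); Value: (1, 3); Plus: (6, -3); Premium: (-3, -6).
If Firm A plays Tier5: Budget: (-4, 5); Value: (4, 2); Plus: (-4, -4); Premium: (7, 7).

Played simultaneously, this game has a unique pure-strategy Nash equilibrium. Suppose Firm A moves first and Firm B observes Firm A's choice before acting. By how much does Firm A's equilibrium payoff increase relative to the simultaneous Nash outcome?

0

Firm B best-responds to each possible Firm A move:
- Tier1: Firm B compares -4, 9, -9, -1 and picks Value; Firm A would get -5.
- Tier2: Firm B compares 4, 1, -6, 7 and picks Premium; Firm A would get -2.
- Tier3: Firm B compares -3, 6, 3, -6 and picks Value; Firm A would get -5.
- Tier4: Firm B compares 6, 3, -3, -6 and picks Budget; Firm A would get 3.
- Tier5: Firm B compares 5, 2, -4, 7 and picks Premium; Firm A would get 7.
Firm A's induced payoffs are -5, -2, -5, 3, 7, so Firm A commits to Tier5. Subgame-perfect outcome: (Tier5, Premium) with payoffs (7, 7).
Under simultaneous play:
Firm A's best replies: Budget→Tier2; Value→Tier5; Plus→Tier1; Premium→Tier5.
Firm B's best replies: Tier1→Value; Tier2→Premium; Tier3→Value; Tier4→Budget; Tier5→Premium.
Only (Tier5, Premium) has each player best-responding; Nash payoffs (7, 7).
Firm A's commitment gain: 7 − 7 = 0.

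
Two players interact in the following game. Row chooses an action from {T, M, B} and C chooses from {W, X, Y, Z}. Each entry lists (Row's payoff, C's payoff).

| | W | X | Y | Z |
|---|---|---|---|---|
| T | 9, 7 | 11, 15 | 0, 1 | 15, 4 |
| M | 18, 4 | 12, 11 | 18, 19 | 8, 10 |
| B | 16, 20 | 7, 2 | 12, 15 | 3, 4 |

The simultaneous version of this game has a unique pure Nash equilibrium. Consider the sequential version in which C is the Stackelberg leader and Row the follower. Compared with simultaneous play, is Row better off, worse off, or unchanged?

Work backward from Row's decision.
- W → Row plays M (best of 9, 18, 16); C gets 4.
- X → Row plays M (best of 11, 12, 7); C gets 11.
- Y → Row plays M (best of 0, 18, 12); C gets 19.
- Z → Row plays T (best of 15, 8, 3); C gets 4.
C's induced payoffs are 4, 11, 19, 4, so C commits to Y. Subgame-perfect outcome: (M, Y) with payoffs (18, 19).
For the simultaneous game, intersect best replies.
Row's best replies: W→M; X→M; Y→M; Z→T.
C's best replies: T→X; M→Y; B→W.
The unique mutual best reply is (M, Y), giving (18, 19).
Row earns 18 sequentially versus 18 at the Nash outcome: unchanged.

unchanged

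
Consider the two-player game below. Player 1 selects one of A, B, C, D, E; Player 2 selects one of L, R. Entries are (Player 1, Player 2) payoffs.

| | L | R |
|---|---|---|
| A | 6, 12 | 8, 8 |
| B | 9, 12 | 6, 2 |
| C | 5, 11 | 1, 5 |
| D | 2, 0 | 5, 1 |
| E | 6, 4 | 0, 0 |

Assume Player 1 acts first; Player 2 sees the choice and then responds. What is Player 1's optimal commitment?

Solve by backward induction (Player 1 leads).
- A → Player 2 plays L (best of 12, 8); Player 1 gets 6.
- B → Player 2 plays L (best of 12, 2); Player 1 gets 9.
- C → Player 2 plays L (best of 11, 5); Player 1 gets 5.
- D → Player 2 plays R (best of 0, 1); Player 1 gets 5.
- E → Player 2 plays L (best of 4, 0); Player 1 gets 6.
Among 6, 9, 5, 5, 6, the best is 9 at B. Subgame-perfect outcome: (B, L) with payoffs (9, 12).

B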